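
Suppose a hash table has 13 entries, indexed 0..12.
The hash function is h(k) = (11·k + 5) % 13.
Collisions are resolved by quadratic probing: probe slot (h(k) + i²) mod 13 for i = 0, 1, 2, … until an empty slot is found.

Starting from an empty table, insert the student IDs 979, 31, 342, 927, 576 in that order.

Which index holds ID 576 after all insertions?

Insert 979: h=10, slot 10 empty → index 10.
Insert 31: h=8, slot 8 empty → index 8.
Insert 342: h=10, slot 10 occupied → index 11.
Insert 927: h=10, slots 10,11 occupied → index 1.
Insert 576: h=10, slots 10,11,1 occupied → index 6.
Table: [_, 927, _, _, _, _, 576, _, 31, _, 979, 342, _]

6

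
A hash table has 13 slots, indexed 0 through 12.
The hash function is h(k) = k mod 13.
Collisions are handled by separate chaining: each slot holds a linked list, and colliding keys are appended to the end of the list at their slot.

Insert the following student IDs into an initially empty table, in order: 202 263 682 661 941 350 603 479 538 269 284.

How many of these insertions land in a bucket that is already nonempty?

Insert 202: h=7, bucket 7 empty → new chain.
Insert 263: h=3, bucket 3 empty → new chain.
Insert 682: h=6, bucket 6 empty → new chain.
Insert 661: h=11, bucket 11 empty → new chain.
Insert 941: h=5, bucket 5 empty → new chain.
Insert 350: h=12, bucket 12 empty → new chain.
Insert 603: h=5, bucket 5 nonempty → append to chain.
Insert 479: h=11, bucket 11 nonempty → append to chain.
Insert 538: h=5, bucket 5 nonempty → append to chain.
Insert 269: h=9, bucket 9 empty → new chain.
Insert 284: h=11, bucket 11 nonempty → append to chain.
Final buckets:
0: .
1: .
2: .
3: 263
4: .
5: 941 -> 603 -> 538
6: 682
7: 202
8: .
9: 269
10: .
11: 661 -> 479 -> 284
12: 350

4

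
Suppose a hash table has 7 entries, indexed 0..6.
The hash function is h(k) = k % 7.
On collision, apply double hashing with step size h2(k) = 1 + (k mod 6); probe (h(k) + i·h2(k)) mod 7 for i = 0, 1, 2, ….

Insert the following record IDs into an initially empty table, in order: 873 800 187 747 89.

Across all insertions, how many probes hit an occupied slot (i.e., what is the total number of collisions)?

873: h=5 -> slot 5
800: h=2 -> slot 2
187: h=5, h2=2, probe 5,0 -> slot 0
747: h=5, h2=4, probe 5,2,6 -> slot 6
89: h=5, h2=6, probe 5,4 -> slot 4
Table: [187, _, 800, _, 89, 873, 747]

4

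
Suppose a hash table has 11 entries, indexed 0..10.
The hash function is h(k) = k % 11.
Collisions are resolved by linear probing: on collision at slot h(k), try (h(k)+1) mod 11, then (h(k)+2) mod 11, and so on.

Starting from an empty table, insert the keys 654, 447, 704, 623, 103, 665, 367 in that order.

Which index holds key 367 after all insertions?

654 hashes to 5; slot 5 is free → place at 5.
447 hashes to 7; slot 7 is free → place at 7.
704 hashes to 0; slot 0 is free → place at 0.
623 hashes to 7; 7 taken → place at 8.
103 hashes to 4; slot 4 is free → place at 4.
665 hashes to 5; 5 taken → place at 6.
367 hashes to 4; 4,5,6,7,8 taken → place at 9.
Table: [704, ., ., ., 103, 654, 665, 447, 623, 367, .]

9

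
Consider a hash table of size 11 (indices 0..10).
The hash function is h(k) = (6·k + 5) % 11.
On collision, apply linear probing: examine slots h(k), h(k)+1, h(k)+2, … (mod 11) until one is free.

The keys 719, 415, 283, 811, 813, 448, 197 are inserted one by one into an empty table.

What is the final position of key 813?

1

719 hashes to 7; slot 7 is free -> place at 7.
415 hashes to 9; slot 9 is free -> place at 9.
283 hashes to 9; 9 taken -> place at 10.
811 hashes to 9; 9,10 taken -> place at 0.
813 hashes to 10; 10,0 taken -> place at 1.
448 hashes to 9; 9,10,0,1 taken -> place at 2.
197 hashes to 10; 10,0,1,2 taken -> place at 3.
Table: [811, 813, 448, 197, ∅, ∅, ∅, 719, ∅, 415, 283]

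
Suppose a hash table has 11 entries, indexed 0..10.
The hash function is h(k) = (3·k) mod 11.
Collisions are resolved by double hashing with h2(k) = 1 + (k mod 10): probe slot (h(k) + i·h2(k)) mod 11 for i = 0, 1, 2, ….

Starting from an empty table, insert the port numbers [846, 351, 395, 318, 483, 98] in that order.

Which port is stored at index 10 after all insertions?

351

Insert 846: h=8, slot 8 empty => index 8.
Insert 351: h=8, h2=2, slot 8 occupied => index 10.
Insert 395: h=8, h2=6, slot 8 occupied => index 3.
Insert 318: h=8, h2=9, slot 8 occupied => index 6.
Insert 483: h=8, h2=4, slot 8 occupied => index 1.
Insert 98: h=8, h2=9, slots 8,6 occupied => index 4.
Table: [∅, 483, ∅, 395, 98, ∅, 318, ∅, 846, ∅, 351]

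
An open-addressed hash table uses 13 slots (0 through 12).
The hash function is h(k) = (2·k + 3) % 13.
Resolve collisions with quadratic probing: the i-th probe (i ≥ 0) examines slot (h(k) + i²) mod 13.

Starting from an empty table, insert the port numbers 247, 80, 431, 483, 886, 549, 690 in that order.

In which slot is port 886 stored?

10

Insert 247: h=3, slot 3 empty -> index 3.
Insert 80: h=7, slot 7 empty -> index 7.
Insert 431: h=7, slot 7 occupied -> index 8.
Insert 483: h=7, slots 7,8 occupied -> index 11.
Insert 886: h=7, slots 7,8,11,3 occupied -> index 10.
Insert 549: h=9, slot 9 empty -> index 9.
Insert 690: h=5, slot 5 empty -> index 5.
Table: [_, _, _, 247, _, 690, _, 80, 431, 549, 886, 483, _]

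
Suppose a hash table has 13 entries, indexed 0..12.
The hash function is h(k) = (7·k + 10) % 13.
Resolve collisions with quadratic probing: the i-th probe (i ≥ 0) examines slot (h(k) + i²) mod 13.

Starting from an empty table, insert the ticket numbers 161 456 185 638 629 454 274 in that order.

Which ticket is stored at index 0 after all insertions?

161: h=6 -> slot 6
456: h=4 -> slot 4
185: h=5 -> slot 5
638: h=4, probe 4,5,8 -> slot 8
629: h=6, probe 6,7 -> slot 7
454: h=3 -> slot 3
274: h=4, probe 4,5,8,0 -> slot 0
Table: [274, —, —, 454, 456, 185, 161, 629, 638, —, —, —, —]

274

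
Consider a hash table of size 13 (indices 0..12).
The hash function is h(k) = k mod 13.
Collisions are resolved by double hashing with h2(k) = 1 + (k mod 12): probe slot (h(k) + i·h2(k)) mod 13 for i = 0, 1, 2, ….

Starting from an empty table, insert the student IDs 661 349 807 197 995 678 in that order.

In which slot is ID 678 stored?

9

661 hashes to 11; slot 11 is free → place at 11.
349 hashes to 11, h2=2; 11 taken → place at 0.
807 hashes to 1; slot 1 is free → place at 1.
197 hashes to 2; slot 2 is free → place at 2.
995 hashes to 7; slot 7 is free → place at 7.
678 hashes to 2, h2=7; 2 taken → place at 9.
Table: [349, 807, 197, -, -, -, -, 995, -, 678, -, 661, -]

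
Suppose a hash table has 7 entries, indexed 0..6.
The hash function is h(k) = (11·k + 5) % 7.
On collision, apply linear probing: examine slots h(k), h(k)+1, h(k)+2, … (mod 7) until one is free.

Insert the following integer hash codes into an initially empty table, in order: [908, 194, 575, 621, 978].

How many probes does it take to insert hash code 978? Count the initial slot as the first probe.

908 hashes to 4; slot 4 is free → place at 4.
194 hashes to 4; 4 taken → place at 5.
575 hashes to 2; slot 2 is free → place at 2.
621 hashes to 4; 4,5 taken → place at 6.
978 hashes to 4; 4,5,6 taken → place at 0.
Table: [978, ., 575, ., 908, 194, 621]

4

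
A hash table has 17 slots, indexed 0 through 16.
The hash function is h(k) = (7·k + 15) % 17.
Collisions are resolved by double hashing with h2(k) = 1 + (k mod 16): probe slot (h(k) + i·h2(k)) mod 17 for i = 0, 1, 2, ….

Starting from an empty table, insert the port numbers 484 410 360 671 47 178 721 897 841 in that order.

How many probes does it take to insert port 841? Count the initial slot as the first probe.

Insert 484: h=3, slot 3 empty → index 3.
Insert 410: h=12, slot 12 empty → index 12.
Insert 360: h=2, slot 2 empty → index 2.
Insert 671: h=3, h2=16, slots 3,2 occupied → index 1.
Insert 47: h=4, slot 4 empty → index 4.
Insert 178: h=3, h2=3, slot 3 occupied → index 6.
Insert 721: h=13, slot 13 empty → index 13.
Insert 897: h=4, h2=2, slots 4,6 occupied → index 8.
Insert 841: h=3, h2=10, slots 3,13,6 occupied → index 16.
Table: [∅, 671, 360, 484, 47, ∅, 178, ∅, 897, ∅, ∅, ∅, 410, 721, ∅, ∅, 841]

4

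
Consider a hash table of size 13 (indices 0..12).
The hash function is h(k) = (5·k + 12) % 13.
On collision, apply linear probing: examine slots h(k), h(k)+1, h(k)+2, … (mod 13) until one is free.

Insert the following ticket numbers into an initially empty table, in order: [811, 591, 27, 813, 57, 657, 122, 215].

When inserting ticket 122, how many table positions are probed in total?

Insert 811: h=11, slot 11 empty => index 11.
Insert 591: h=3, slot 3 empty => index 3.
Insert 27: h=4, slot 4 empty => index 4.
Insert 813: h=8, slot 8 empty => index 8.
Insert 57: h=11, slot 11 occupied => index 12.
Insert 657: h=8, slot 8 occupied => index 9.
Insert 122: h=11, slots 11,12 occupied => index 0.
Insert 215: h=8, slots 8,9 occupied => index 10.
Table: [122, —, —, 591, 27, —, —, —, 813, 657, 215, 811, 57]

3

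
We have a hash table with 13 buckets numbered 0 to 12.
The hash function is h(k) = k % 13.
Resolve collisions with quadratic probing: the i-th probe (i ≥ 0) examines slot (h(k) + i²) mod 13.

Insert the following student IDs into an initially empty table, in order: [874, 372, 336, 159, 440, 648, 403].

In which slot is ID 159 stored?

4

874: h=3 => slot 3
372: h=8 => slot 8
336: h=11 => slot 11
159: h=3, probe 3,4 => slot 4
440: h=11, probe 11,12 => slot 12
648: h=11, probe 11,12,2 => slot 2
403: h=0 => slot 0
Table: [403, _, 648, 874, 159, _, _, _, 372, _, _, 336, 440]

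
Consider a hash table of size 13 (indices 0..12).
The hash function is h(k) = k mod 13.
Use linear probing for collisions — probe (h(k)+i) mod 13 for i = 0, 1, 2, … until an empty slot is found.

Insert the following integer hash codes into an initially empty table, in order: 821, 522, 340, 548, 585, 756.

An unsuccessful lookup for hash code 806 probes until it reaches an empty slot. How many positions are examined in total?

2

821: h=2 => slot 2
522: h=2, probe 2,3 => slot 3
340: h=2, probe 2,3,4 => slot 4
548: h=2, probe 2,3,4,5 => slot 5
585: h=0 => slot 0
756: h=2, probe 2,3,4,5,6 => slot 6
Table: [585, ∅, 821, 522, 340, 548, 756, ∅, ∅, ∅, ∅, ∅, ∅]
Lookup 806: h=0, probe 0,1 → slot 1 empty, not found.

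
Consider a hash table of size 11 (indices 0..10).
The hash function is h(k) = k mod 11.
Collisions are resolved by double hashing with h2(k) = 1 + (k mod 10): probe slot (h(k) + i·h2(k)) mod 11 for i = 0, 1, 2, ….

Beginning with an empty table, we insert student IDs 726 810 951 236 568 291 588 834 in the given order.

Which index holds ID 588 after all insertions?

10

726 hashes to 0; slot 0 is free → place at 0.
810 hashes to 7; slot 7 is free → place at 7.
951 hashes to 5; slot 5 is free → place at 5.
236 hashes to 5, h2=7; 5 taken → place at 1.
568 hashes to 7, h2=9; 7,5 taken → place at 3.
291 hashes to 5, h2=2; 5,7 taken → place at 9.
588 hashes to 5, h2=9; 5,3,1 taken → place at 10.
834 hashes to 9, h2=5; 9,3 taken → place at 8.
Table: [726, 236, ., 568, ., 951, ., 810, 834, 291, 588]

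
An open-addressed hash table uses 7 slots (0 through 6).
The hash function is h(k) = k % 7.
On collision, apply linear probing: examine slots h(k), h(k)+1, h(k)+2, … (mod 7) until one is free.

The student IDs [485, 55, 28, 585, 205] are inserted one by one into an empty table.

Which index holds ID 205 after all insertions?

Insert 485: h=2, slot 2 empty => index 2.
Insert 55: h=6, slot 6 empty => index 6.
Insert 28: h=0, slot 0 empty => index 0.
Insert 585: h=4, slot 4 empty => index 4.
Insert 205: h=2, slot 2 occupied => index 3.
Table: [28, ∅, 485, 205, 585, ∅, 55]

3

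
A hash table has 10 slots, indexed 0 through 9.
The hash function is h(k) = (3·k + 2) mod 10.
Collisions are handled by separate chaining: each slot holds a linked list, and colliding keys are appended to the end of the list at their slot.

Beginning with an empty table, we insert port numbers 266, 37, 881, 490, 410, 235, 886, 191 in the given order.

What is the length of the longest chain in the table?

2

266 → bucket 0
37 → bucket 3
881 → bucket 5
490 → bucket 2
410 → bucket 2 (collision)
235 → bucket 7
886 → bucket 0 (collision)
191 → bucket 5 (collision)
Final buckets:
0: 266 -> 886
1: .
2: 490 -> 410
3: 37
4: .
5: 881 -> 191
6: .
7: 235
8: .
9: .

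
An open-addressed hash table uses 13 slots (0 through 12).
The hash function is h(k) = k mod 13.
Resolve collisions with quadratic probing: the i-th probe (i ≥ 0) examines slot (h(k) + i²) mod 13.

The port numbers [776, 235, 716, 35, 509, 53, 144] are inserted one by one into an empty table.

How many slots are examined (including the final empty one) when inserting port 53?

3

776 hashes to 9; slot 9 is free => place at 9.
235 hashes to 1; slot 1 is free => place at 1.
716 hashes to 1; 1 taken => place at 2.
35 hashes to 9; 9 taken => place at 10.
509 hashes to 2; 2 taken => place at 3.
53 hashes to 1; 1,2 taken => place at 5.
144 hashes to 1; 1,2,5,10 taken => place at 4.
Table: [., 235, 716, 509, 144, 53, ., ., ., 776, 35, ., .]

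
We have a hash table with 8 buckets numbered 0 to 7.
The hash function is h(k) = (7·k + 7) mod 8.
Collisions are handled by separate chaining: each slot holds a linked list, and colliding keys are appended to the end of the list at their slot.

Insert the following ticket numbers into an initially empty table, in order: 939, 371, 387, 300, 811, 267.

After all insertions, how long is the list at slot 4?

Insert 939: h=4, bucket 4 empty → new chain.
Insert 371: h=4, bucket 4 nonempty → append to chain.
Insert 387: h=4, bucket 4 nonempty → append to chain.
Insert 300: h=3, bucket 3 empty → new chain.
Insert 811: h=4, bucket 4 nonempty → append to chain.
Insert 267: h=4, bucket 4 nonempty → append to chain.
Final buckets:
0: ∅
1: ∅
2: ∅
3: 300
4: 939 -> 371 -> 387 -> 811 -> 267
5: ∅
6: ∅
7: ∅

5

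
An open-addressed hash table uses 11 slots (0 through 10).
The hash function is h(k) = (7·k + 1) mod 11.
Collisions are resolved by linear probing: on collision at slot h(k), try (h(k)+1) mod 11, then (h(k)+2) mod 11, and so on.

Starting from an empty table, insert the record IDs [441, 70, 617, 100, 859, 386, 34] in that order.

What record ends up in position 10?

441 hashes to 8; slot 8 is free => place at 8.
70 hashes to 7; slot 7 is free => place at 7.
617 hashes to 8; 8 taken => place at 9.
100 hashes to 8; 8,9 taken => place at 10.
859 hashes to 8; 8,9,10 taken => place at 0.
386 hashes to 8; 8,9,10,0 taken => place at 1.
34 hashes to 8; 8,9,10,0,1 taken => place at 2.
Table: [859, 386, 34, _, _, _, _, 70, 441, 617, 100]

100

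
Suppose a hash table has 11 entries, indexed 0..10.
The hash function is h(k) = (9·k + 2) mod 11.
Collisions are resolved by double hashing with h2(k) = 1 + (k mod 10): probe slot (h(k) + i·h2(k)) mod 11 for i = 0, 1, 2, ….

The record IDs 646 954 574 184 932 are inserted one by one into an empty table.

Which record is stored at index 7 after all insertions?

184

646 hashes to 8; slot 8 is free => place at 8.
954 hashes to 8, h2=5; 8 taken => place at 2.
574 hashes to 9; slot 9 is free => place at 9.
184 hashes to 8, h2=5; 8,2 taken => place at 7.
932 hashes to 8, h2=3; 8 taken => place at 0.
Table: [932, ., 954, ., ., ., ., 184, 646, 574, .]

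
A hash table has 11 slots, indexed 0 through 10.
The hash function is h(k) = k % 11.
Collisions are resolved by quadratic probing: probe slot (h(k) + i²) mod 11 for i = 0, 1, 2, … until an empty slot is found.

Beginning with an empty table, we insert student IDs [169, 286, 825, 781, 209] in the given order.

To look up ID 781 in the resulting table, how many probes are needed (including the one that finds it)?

169 hashes to 4; slot 4 is free => place at 4.
286 hashes to 0; slot 0 is free => place at 0.
825 hashes to 0; 0 taken => place at 1.
781 hashes to 0; 0,1,4 taken => place at 9.
209 hashes to 0; 0,1,4,9 taken => place at 5.
Table: [286, 825, -, -, 169, 209, -, -, -, 781, -]
Lookup 781: h=0, probe 0,1,4,9 → found at 9.

4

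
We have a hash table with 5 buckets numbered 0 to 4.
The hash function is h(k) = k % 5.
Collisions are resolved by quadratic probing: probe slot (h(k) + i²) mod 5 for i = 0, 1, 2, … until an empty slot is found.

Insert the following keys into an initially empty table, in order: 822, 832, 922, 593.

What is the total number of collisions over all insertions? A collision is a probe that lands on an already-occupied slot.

4

822: h=2 -> slot 2
832: h=2, probe 2,3 -> slot 3
922: h=2, probe 2,3,1 -> slot 1
593: h=3, probe 3,4 -> slot 4
Table: [., 922, 822, 832, 593]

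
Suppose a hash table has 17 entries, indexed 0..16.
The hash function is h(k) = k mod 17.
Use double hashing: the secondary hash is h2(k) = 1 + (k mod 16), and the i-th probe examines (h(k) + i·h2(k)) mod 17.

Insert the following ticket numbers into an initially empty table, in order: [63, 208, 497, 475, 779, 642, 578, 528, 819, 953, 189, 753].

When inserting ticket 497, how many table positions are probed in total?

63 hashes to 12; slot 12 is free -> place at 12.
208 hashes to 4; slot 4 is free -> place at 4.
497 hashes to 4, h2=2; 4 taken -> place at 6.
475 hashes to 16; slot 16 is free -> place at 16.
779 hashes to 14; slot 14 is free -> place at 14.
642 hashes to 13; slot 13 is free -> place at 13.
578 hashes to 0; slot 0 is free -> place at 0.
528 hashes to 1; slot 1 is free -> place at 1.
819 hashes to 3; slot 3 is free -> place at 3.
953 hashes to 1, h2=10; 1 taken -> place at 11.
189 hashes to 2; slot 2 is free -> place at 2.
753 hashes to 5; slot 5 is free -> place at 5.
Table: [578, 528, 189, 819, 208, 753, 497, -, -, -, -, 953, 63, 642, 779, -, 475]

2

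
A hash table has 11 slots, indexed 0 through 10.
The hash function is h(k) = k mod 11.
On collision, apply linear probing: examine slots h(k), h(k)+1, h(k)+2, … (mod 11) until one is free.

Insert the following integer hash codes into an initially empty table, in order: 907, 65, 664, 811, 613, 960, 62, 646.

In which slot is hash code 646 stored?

0

907: h=5 => slot 5
65: h=10 => slot 10
664: h=4 => slot 4
811: h=8 => slot 8
613: h=8, probe 8,9 => slot 9
960: h=3 => slot 3
62: h=7 => slot 7
646: h=8, probe 8,9,10,0 => slot 0
Table: [646, ∅, ∅, 960, 664, 907, ∅, 62, 811, 613, 65]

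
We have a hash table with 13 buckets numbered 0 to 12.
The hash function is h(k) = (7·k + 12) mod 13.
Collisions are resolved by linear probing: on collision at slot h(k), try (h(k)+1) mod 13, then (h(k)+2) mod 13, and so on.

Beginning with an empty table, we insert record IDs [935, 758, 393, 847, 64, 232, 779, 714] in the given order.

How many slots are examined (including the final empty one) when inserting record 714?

5

935: h=5 -> slot 5
758: h=1 -> slot 1
393: h=7 -> slot 7
847: h=0 -> slot 0
64: h=5, probe 5,6 -> slot 6
232: h=11 -> slot 11
779: h=5, probe 5,6,7,8 -> slot 8
714: h=5, probe 5,6,7,8,9 -> slot 9
Table: [847, 758, -, -, -, 935, 64, 393, 779, 714, -, 232, -]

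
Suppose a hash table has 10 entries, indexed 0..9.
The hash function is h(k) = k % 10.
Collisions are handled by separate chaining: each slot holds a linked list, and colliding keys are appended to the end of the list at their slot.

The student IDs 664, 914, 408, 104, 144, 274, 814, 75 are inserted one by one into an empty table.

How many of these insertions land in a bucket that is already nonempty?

5

Insert 664: h=4, bucket 4 empty → new chain.
Insert 914: h=4, bucket 4 nonempty → append to chain.
Insert 408: h=8, bucket 8 empty → new chain.
Insert 104: h=4, bucket 4 nonempty → append to chain.
Insert 144: h=4, bucket 4 nonempty → append to chain.
Insert 274: h=4, bucket 4 nonempty → append to chain.
Insert 814: h=4, bucket 4 nonempty → append to chain.
Insert 75: h=5, bucket 5 empty → new chain.
Final buckets:
0: —
1: —
2: —
3: —
4: 664 -> 914 -> 104 -> 144 -> 274 -> 814
5: 75
6: —
7: —
8: 408
9: —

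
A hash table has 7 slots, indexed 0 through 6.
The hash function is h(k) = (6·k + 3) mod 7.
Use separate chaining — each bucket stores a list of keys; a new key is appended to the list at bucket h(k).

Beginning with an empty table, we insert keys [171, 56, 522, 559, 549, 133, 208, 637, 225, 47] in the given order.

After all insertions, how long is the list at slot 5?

Insert 171: h=0, bucket 0 empty -> new chain.
Insert 56: h=3, bucket 3 empty -> new chain.
Insert 522: h=6, bucket 6 empty -> new chain.
Insert 559: h=4, bucket 4 empty -> new chain.
Insert 549: h=0, bucket 0 nonempty -> append to chain.
Insert 133: h=3, bucket 3 nonempty -> append to chain.
Insert 208: h=5, bucket 5 empty -> new chain.
Insert 637: h=3, bucket 3 nonempty -> append to chain.
Insert 225: h=2, bucket 2 empty -> new chain.
Insert 47: h=5, bucket 5 nonempty -> append to chain.
Final buckets:
0: 171 -> 549
1: —
2: 225
3: 56 -> 133 -> 637
4: 559
5: 208 -> 47
6: 522

2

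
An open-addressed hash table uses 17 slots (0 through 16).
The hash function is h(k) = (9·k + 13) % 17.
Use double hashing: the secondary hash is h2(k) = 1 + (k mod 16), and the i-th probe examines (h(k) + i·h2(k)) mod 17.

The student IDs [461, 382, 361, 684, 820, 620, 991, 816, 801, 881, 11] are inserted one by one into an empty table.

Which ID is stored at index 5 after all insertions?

461: h=14 => slot 14
382: h=0 => slot 0
361: h=15 => slot 15
684: h=15, h2=13, probe 15,11 => slot 11
820: h=15, h2=5, probe 15,3 => slot 3
620: h=0, h2=13, probe 0,13 => slot 13
991: h=7 => slot 7
816: h=13, h2=1, probe 13,14,15,16 => slot 16
801: h=14, h2=2, probe 14,16,1 => slot 1
881: h=3, h2=2, probe 3,5 => slot 5
11: h=10 => slot 10
Table: [382, 801, —, 820, —, 881, —, 991, —, —, 11, 684, —, 620, 461, 361, 816]

881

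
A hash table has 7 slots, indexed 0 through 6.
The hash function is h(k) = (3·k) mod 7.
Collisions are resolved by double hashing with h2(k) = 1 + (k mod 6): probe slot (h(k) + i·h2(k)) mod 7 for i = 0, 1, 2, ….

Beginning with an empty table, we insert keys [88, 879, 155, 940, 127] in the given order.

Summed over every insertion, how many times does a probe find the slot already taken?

3

88: h=5 => slot 5
879: h=5, h2=4, probe 5,2 => slot 2
155: h=3 => slot 3
940: h=6 => slot 6
127: h=3, h2=2, probe 3,5,0 => slot 0
Table: [127, ., 879, 155, ., 88, 940]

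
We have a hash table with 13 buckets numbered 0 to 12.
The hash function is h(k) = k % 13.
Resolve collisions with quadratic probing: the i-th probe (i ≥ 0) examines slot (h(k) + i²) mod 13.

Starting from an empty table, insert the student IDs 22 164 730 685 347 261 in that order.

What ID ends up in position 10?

685

22: h=9 => slot 9
164: h=8 => slot 8
730: h=2 => slot 2
685: h=9, probe 9,10 => slot 10
347: h=9, probe 9,10,0 => slot 0
261: h=1 => slot 1
Table: [347, 261, 730, _, _, _, _, _, 164, 22, 685, _, _]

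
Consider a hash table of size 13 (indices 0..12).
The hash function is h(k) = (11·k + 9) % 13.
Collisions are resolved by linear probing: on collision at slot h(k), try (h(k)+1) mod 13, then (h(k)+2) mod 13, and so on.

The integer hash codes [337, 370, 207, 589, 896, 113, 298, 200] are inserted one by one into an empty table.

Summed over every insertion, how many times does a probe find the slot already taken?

11

337 hashes to 11; slot 11 is free => place at 11.
370 hashes to 10; slot 10 is free => place at 10.
207 hashes to 11; 11 taken => place at 12.
589 hashes to 1; slot 1 is free => place at 1.
896 hashes to 11; 11,12 taken => place at 0.
113 hashes to 4; slot 4 is free => place at 4.
298 hashes to 11; 11,12,0,1 taken => place at 2.
200 hashes to 12; 12,0,1,2 taken => place at 3.
Table: [896, 589, 298, 200, 113, -, -, -, -, -, 370, 337, 207]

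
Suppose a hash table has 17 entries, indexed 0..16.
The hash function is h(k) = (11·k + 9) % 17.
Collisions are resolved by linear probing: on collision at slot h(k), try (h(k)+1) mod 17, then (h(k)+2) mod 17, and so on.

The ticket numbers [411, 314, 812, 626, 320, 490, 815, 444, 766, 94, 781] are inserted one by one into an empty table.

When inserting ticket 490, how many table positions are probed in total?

411: h=8 → slot 8
314: h=12 → slot 12
812: h=16 → slot 16
626: h=10 → slot 10
320: h=10, probe 10,11 → slot 11
490: h=10, probe 10,11,12,13 → slot 13
815: h=15 → slot 15
444: h=14 → slot 14
766: h=3 → slot 3
94: h=6 → slot 6
781: h=15, probe 15,16,0 → slot 0
Table: [781, _, _, 766, _, _, 94, _, 411, _, 626, 320, 314, 490, 444, 815, 812]

4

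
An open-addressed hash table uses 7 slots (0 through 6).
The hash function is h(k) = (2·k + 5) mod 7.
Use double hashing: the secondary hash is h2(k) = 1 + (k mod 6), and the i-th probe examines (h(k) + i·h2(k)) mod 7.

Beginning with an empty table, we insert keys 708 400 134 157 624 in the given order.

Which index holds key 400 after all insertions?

708: h=0 -> slot 0
400: h=0, h2=5, probe 0,5 -> slot 5
134: h=0, h2=3, probe 0,3 -> slot 3
157: h=4 -> slot 4
624: h=0, h2=1, probe 0,1 -> slot 1
Table: [708, 624, ., 134, 157, 400, .]

5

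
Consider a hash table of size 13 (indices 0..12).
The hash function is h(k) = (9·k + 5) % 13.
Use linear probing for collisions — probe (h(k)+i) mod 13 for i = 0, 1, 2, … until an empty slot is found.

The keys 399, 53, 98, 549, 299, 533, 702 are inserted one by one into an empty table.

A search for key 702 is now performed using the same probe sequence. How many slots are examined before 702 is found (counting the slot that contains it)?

Insert 399: h=8, slot 8 empty => index 8.
Insert 53: h=1, slot 1 empty => index 1.
Insert 98: h=3, slot 3 empty => index 3.
Insert 549: h=6, slot 6 empty => index 6.
Insert 299: h=5, slot 5 empty => index 5.
Insert 533: h=5, slots 5,6 occupied => index 7.
Insert 702: h=5, slots 5,6,7,8 occupied => index 9.
Table: [-, 53, -, 98, -, 299, 549, 533, 399, 702, -, -, -]
Lookup 702: h=5, probe 5,6,7,8,9 → found at 9.

5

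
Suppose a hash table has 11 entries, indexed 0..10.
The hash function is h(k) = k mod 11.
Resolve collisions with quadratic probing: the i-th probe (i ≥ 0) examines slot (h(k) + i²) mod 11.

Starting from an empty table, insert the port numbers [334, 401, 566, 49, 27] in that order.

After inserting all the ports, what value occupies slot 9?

49

334 hashes to 4; slot 4 is free -> place at 4.
401 hashes to 5; slot 5 is free -> place at 5.
566 hashes to 5; 5 taken -> place at 6.
49 hashes to 5; 5,6 taken -> place at 9.
27 hashes to 5; 5,6,9 taken -> place at 3.
Table: [—, —, —, 27, 334, 401, 566, —, —, 49, —]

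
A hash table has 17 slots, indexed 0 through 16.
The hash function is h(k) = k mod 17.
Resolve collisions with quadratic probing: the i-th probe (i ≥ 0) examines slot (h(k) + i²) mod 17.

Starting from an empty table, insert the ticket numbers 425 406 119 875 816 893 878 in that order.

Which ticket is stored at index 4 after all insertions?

425 hashes to 0; slot 0 is free => place at 0.
406 hashes to 15; slot 15 is free => place at 15.
119 hashes to 0; 0 taken => place at 1.
875 hashes to 8; slot 8 is free => place at 8.
816 hashes to 0; 0,1 taken => place at 4.
893 hashes to 9; slot 9 is free => place at 9.
878 hashes to 11; slot 11 is free => place at 11.
Table: [425, 119, -, -, 816, -, -, -, 875, 893, -, 878, -, -, -, 406, -]

816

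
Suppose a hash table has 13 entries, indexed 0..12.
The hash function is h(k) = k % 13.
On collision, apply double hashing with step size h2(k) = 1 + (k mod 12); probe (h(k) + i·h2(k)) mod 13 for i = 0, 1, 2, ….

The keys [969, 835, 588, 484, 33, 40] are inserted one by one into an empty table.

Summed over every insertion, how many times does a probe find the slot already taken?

5

969 hashes to 7; slot 7 is free → place at 7.
835 hashes to 3; slot 3 is free → place at 3.
588 hashes to 3, h2=1; 3 taken → place at 4.
484 hashes to 3, h2=5; 3 taken → place at 8.
33 hashes to 7, h2=10; 7,4 taken → place at 1.
40 hashes to 1, h2=5; 1 taken → place at 6.
Table: [-, 33, -, 835, 588, -, 40, 969, 484, -, -, -, -]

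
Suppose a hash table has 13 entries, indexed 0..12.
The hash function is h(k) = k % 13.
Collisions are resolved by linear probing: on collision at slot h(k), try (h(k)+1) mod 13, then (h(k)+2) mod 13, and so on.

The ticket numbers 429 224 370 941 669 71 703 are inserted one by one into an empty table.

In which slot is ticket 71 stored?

429: h=0 => slot 0
224: h=3 => slot 3
370: h=6 => slot 6
941: h=5 => slot 5
669: h=6, probe 6,7 => slot 7
71: h=6, probe 6,7,8 => slot 8
703: h=1 => slot 1
Table: [429, 703, ∅, 224, ∅, 941, 370, 669, 71, ∅, ∅, ∅, ∅]

8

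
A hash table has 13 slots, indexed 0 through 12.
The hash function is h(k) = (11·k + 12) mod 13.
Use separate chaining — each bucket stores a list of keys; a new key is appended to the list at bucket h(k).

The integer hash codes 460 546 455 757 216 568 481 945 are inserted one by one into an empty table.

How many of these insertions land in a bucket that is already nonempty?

460 -> bucket 2
546 -> bucket 12
455 -> bucket 12 (collision)
757 -> bucket 6
216 -> bucket 9
568 -> bucket 7
481 -> bucket 12 (collision)
945 -> bucket 7 (collision)
Final buckets:
0: ∅
1: ∅
2: 460
3: ∅
4: ∅
5: ∅
6: 757
7: 568 -> 945
8: ∅
9: 216
10: ∅
11: ∅
12: 546 -> 455 -> 481

3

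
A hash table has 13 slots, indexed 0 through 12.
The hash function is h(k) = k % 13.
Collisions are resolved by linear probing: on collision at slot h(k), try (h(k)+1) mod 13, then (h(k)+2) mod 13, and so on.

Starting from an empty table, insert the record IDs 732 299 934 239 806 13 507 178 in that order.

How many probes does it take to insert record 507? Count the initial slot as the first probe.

4

732 hashes to 4; slot 4 is free => place at 4.
299 hashes to 0; slot 0 is free => place at 0.
934 hashes to 11; slot 11 is free => place at 11.
239 hashes to 5; slot 5 is free => place at 5.
806 hashes to 0; 0 taken => place at 1.
13 hashes to 0; 0,1 taken => place at 2.
507 hashes to 0; 0,1,2 taken => place at 3.
178 hashes to 9; slot 9 is free => place at 9.
Table: [299, 806, 13, 507, 732, 239, —, —, —, 178, —, 934, —]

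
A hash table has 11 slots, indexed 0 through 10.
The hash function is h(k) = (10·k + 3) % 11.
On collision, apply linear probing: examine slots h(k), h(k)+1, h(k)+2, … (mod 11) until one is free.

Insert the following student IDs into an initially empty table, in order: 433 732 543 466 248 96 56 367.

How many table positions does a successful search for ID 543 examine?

2

433 hashes to 10; slot 10 is free -> place at 10.
732 hashes to 8; slot 8 is free -> place at 8.
543 hashes to 10; 10 taken -> place at 0.
466 hashes to 10; 10,0 taken -> place at 1.
248 hashes to 8; 8 taken -> place at 9.
96 hashes to 6; slot 6 is free -> place at 6.
56 hashes to 2; slot 2 is free -> place at 2.
367 hashes to 10; 10,0,1,2 taken -> place at 3.
Table: [543, 466, 56, 367, ., ., 96, ., 732, 248, 433]
Lookup 543: h=10, probe 10,0 → found at 0.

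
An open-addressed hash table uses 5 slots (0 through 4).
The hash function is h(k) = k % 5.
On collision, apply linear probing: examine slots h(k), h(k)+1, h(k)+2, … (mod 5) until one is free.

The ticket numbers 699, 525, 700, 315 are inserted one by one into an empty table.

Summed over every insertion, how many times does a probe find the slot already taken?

Insert 699: h=4, slot 4 empty → index 4.
Insert 525: h=0, slot 0 empty → index 0.
Insert 700: h=0, slot 0 occupied → index 1.
Insert 315: h=0, slots 0,1 occupied → index 2.
Table: [525, 700, 315, ∅, 699]

3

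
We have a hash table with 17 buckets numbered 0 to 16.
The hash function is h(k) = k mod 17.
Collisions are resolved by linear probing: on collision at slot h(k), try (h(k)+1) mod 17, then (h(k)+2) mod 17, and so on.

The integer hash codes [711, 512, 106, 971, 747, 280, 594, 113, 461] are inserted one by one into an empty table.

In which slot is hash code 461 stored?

Insert 711: h=14, slot 14 empty => index 14.
Insert 512: h=2, slot 2 empty => index 2.
Insert 106: h=4, slot 4 empty => index 4.
Insert 971: h=2, slot 2 occupied => index 3.
Insert 747: h=16, slot 16 empty => index 16.
Insert 280: h=8, slot 8 empty => index 8.
Insert 594: h=16, slot 16 occupied => index 0.
Insert 113: h=11, slot 11 empty => index 11.
Insert 461: h=2, slots 2,3,4 occupied => index 5.
Table: [594, _, 512, 971, 106, 461, _, _, 280, _, _, 113, _, _, 711, _, 747]

5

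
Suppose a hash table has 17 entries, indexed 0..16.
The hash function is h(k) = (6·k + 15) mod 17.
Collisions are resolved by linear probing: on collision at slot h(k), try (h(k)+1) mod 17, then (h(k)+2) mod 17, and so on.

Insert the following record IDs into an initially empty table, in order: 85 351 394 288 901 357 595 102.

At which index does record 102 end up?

Insert 85: h=15, slot 15 empty => index 15.
Insert 351: h=13, slot 13 empty => index 13.
Insert 394: h=16, slot 16 empty => index 16.
Insert 288: h=9, slot 9 empty => index 9.
Insert 901: h=15, slots 15,16 occupied => index 0.
Insert 357: h=15, slots 15,16,0 occupied => index 1.
Insert 595: h=15, slots 15,16,0,1 occupied => index 2.
Insert 102: h=15, slots 15,16,0,1,2 occupied => index 3.
Table: [901, 357, 595, 102, ., ., ., ., ., 288, ., ., ., 351, ., 85, 394]

3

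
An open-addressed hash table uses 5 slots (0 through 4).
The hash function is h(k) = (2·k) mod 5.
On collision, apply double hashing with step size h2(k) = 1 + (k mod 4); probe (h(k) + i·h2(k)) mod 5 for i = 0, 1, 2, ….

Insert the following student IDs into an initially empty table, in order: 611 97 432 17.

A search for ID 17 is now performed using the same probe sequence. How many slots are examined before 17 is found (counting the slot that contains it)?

611 hashes to 2; slot 2 is free -> place at 2.
97 hashes to 4; slot 4 is free -> place at 4.
432 hashes to 4, h2=1; 4 taken -> place at 0.
17 hashes to 4, h2=2; 4 taken -> place at 1.
Table: [432, 17, 611, —, 97]
Lookup 17: h=4, h2=2, probe 4,1 → found at 1.

2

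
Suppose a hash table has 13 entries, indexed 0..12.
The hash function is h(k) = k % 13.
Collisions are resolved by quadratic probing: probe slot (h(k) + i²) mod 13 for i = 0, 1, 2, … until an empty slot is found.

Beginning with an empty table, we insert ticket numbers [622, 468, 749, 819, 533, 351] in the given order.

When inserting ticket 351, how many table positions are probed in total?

622: h=11 -> slot 11
468: h=0 -> slot 0
749: h=8 -> slot 8
819: h=0, probe 0,1 -> slot 1
533: h=0, probe 0,1,4 -> slot 4
351: h=0, probe 0,1,4,9 -> slot 9
Table: [468, 819, -, -, 533, -, -, -, 749, 351, -, 622, -]

4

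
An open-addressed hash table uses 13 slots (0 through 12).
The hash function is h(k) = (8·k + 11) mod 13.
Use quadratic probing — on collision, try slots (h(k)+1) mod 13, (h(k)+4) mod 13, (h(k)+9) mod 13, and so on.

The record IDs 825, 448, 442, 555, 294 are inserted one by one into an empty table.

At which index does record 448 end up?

825 hashes to 7; slot 7 is free → place at 7.
448 hashes to 7; 7 taken → place at 8.
442 hashes to 11; slot 11 is free → place at 11.
555 hashes to 5; slot 5 is free → place at 5.
294 hashes to 10; slot 10 is free → place at 10.
Table: [—, —, —, —, —, 555, —, 825, 448, —, 294, 442, —]

8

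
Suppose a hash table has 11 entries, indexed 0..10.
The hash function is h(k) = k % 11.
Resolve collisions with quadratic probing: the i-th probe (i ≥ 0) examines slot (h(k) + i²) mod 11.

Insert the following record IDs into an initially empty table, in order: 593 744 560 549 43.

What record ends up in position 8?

593 hashes to 10; slot 10 is free -> place at 10.
744 hashes to 7; slot 7 is free -> place at 7.
560 hashes to 10; 10 taken -> place at 0.
549 hashes to 10; 10,0 taken -> place at 3.
43 hashes to 10; 10,0,3 taken -> place at 8.
Table: [560, —, —, 549, —, —, —, 744, 43, —, 593]

43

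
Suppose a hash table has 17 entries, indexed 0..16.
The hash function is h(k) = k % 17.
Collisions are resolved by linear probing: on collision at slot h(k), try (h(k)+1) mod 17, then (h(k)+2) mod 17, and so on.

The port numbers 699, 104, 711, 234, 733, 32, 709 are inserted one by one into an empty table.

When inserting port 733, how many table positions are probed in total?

699 hashes to 2; slot 2 is free => place at 2.
104 hashes to 2; 2 taken => place at 3.
711 hashes to 14; slot 14 is free => place at 14.
234 hashes to 13; slot 13 is free => place at 13.
733 hashes to 2; 2,3 taken => place at 4.
32 hashes to 15; slot 15 is free => place at 15.
709 hashes to 12; slot 12 is free => place at 12.
Table: [., ., 699, 104, 733, ., ., ., ., ., ., ., 709, 234, 711, 32, .]

3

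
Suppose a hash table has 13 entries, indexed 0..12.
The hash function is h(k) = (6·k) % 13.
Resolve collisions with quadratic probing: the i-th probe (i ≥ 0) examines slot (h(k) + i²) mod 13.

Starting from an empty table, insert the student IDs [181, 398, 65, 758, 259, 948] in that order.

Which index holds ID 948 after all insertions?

3

181 hashes to 7; slot 7 is free -> place at 7.
398 hashes to 9; slot 9 is free -> place at 9.
65 hashes to 0; slot 0 is free -> place at 0.
758 hashes to 11; slot 11 is free -> place at 11.
259 hashes to 7; 7 taken -> place at 8.
948 hashes to 7; 7,8,11 taken -> place at 3.
Table: [65, —, —, 948, —, —, —, 181, 259, 398, —, 758, —]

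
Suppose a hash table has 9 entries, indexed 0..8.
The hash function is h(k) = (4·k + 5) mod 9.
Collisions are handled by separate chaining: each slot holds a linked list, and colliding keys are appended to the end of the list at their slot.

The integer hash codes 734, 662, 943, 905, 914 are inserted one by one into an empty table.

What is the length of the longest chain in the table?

4

734 → bucket 7
662 → bucket 7 (collision)
943 → bucket 6
905 → bucket 7 (collision)
914 → bucket 7 (collision)
Final buckets:
0: -
1: -
2: -
3: -
4: -
5: -
6: 943
7: 734 -> 662 -> 905 -> 914
8: -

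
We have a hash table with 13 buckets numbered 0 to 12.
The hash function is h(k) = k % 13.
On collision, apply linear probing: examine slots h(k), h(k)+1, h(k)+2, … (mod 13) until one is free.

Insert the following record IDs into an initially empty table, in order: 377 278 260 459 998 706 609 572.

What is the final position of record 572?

2

377 hashes to 0; slot 0 is free => place at 0.
278 hashes to 5; slot 5 is free => place at 5.
260 hashes to 0; 0 taken => place at 1.
459 hashes to 4; slot 4 is free => place at 4.
998 hashes to 10; slot 10 is free => place at 10.
706 hashes to 4; 4,5 taken => place at 6.
609 hashes to 11; slot 11 is free => place at 11.
572 hashes to 0; 0,1 taken => place at 2.
Table: [377, 260, 572, ., 459, 278, 706, ., ., ., 998, 609, .]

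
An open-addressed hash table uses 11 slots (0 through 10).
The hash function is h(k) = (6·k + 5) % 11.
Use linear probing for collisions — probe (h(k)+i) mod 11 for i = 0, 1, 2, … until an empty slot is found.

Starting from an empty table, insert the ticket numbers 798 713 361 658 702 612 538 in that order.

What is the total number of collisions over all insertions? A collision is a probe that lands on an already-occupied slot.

798: h=8 -> slot 8
713: h=4 -> slot 4
361: h=4, probe 4,5 -> slot 5
658: h=4, probe 4,5,6 -> slot 6
702: h=4, probe 4,5,6,7 -> slot 7
612: h=3 -> slot 3
538: h=10 -> slot 10
Table: [., ., ., 612, 713, 361, 658, 702, 798, ., 538]

6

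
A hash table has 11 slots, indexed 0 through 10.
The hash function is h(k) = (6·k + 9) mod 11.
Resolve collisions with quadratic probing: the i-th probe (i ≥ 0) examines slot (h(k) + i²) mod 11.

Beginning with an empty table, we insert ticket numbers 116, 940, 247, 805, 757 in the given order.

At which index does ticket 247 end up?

Insert 116: h=1, slot 1 empty => index 1.
Insert 940: h=6, slot 6 empty => index 6.
Insert 247: h=6, slot 6 occupied => index 7.
Insert 805: h=10, slot 10 empty => index 10.
Insert 757: h=8, slot 8 empty => index 8.
Table: [_, 116, _, _, _, _, 940, 247, 757, _, 805]

7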